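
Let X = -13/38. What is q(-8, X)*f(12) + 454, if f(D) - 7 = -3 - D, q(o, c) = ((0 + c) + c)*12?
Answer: 9874/19 ≈ 519.68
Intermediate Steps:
X = -13/38 (X = -13*1/38 = -13/38 ≈ -0.34211)
q(o, c) = 24*c (q(o, c) = (c + c)*12 = (2*c)*12 = 24*c)
f(D) = 4 - D (f(D) = 7 + (-3 - D) = 4 - D)
q(-8, X)*f(12) + 454 = (24*(-13/38))*(4 - 1*12) + 454 = -156*(4 - 12)/19 + 454 = -156/19*(-8) + 454 = 1248/19 + 454 = 9874/19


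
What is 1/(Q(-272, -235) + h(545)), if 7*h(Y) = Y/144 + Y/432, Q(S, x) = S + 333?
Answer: 756/46661 ≈ 0.016202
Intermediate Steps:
Q(S, x) = 333 + S
h(Y) = Y/756 (h(Y) = (Y/144 + Y/432)/7 = (Y/108)/7 = Y/756)
1/(Q(-272, -235) + h(545)) = 1/((333 - 272) + (1/756)*545) = 1/(61 + 545/756) = 1/(46661/756) = 756/46661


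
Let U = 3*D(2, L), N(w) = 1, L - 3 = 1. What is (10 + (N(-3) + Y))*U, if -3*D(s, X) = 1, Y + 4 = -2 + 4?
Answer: -9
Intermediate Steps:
Y = -2 (Y = -4 + (-2 + 4) = -4 + 2 = -2)
L = 4 (L = 3 + 1 = 4)
D(s, X) = -⅓ (D(s, X) = -⅓*1 = -⅓)
U = -1 (U = 3*(-⅓) = -1)
(10 + (N(-3) + Y))*U = (10 + (1 - 2))*(-1) = (10 - 1)*(-1) = 9*(-1) = -9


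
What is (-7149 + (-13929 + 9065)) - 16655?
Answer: -28668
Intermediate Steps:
(-7149 + (-13929 + 9065)) - 16655 = (-7149 - 4864) - 16655 = -12013 - 16655 = -28668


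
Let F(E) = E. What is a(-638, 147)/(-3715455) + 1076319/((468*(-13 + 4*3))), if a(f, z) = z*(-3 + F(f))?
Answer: -148110026367/64401220 ≈ -2299.8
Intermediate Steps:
a(f, z) = z*(-3 + f)
a(-638, 147)/(-3715455) + 1076319/((468*(-13 + 4*3))) = (147*(-3 - 638))/(-3715455) + 1076319/((468*(-13 + 4*3))) = (147*(-641))*(-1/3715455) + 1076319/((468*(-13 + 12))) = -94227*(-1/3715455) + 1076319/((468*(-1))) = 31409/1238485 + 1076319/(-468) = 31409/1238485 + 1076319*(-1/468) = 31409/1238485 - 119591/52 = -148110026367/64401220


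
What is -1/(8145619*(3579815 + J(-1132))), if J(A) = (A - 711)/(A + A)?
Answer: -2264/66017822770593857 ≈ -3.4294e-14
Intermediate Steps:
J(A) = (-711 + A)/(2*A) (J(A) = (-711 + A)/((2*A)) = (-711 + A)*(1/(2*A)) = (-711 + A)/(2*A))
-1/(8145619*(3579815 + J(-1132))) = -1/(8145619*(3579815 + (1/2)*(-711 - 1132)/(-1132))) = -1/(8145619*(3579815 + (1/2)*(-1/1132)*(-1843))) = -1/(8145619*(3579815 + 1843/2264)) = -1/(8145619*8104703003/2264) = -2264/(8145619*8104703003) = -1*2264/66017822770593857 = -2264/66017822770593857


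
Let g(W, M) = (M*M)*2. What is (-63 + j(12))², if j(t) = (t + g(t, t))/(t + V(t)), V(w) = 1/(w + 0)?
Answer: 1225449/841 ≈ 1457.1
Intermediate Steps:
g(W, M) = 2*M² (g(W, M) = M²*2 = 2*M²)
V(w) = 1/w
j(t) = (t + 2*t²)/(t + 1/t)
(-63 + j(12))² = (-63 + 12²*(1 + 2*12)/(1 + 12²))² = (-63 + 144*(1 + 24)/(1 + 144))² = (-63 + 144*25/145)² = (-63 + 144*(1/145)*25)² = (-63 + 720/29)² = (-1107/29)² = 1225449/841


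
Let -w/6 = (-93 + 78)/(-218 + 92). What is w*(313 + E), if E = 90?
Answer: -2015/7 ≈ -287.86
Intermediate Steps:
w = -5/7 (w = -6*(-93 + 78)/(-218 + 92) = -(-90)/(-126) = -(-90)*(-1)/126 = -6*5/42 = -5/7 ≈ -0.71429)
w*(313 + E) = -5*(313 + 90)/7 = -5/7*403 = -2015/7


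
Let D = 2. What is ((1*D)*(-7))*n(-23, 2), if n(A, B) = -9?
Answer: 126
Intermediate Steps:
((1*D)*(-7))*n(-23, 2) = ((1*2)*(-7))*(-9) = (2*(-7))*(-9) = -14*(-9) = 126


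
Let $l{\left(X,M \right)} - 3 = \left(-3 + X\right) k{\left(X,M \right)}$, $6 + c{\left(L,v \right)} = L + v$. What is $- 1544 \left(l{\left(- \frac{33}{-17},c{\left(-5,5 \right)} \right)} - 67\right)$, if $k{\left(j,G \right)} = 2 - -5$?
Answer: $\frac{1874416}{17} \approx 1.1026 \cdot 10^{5}$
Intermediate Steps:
$k{\left(j,G \right)} = 7$ ($k{\left(j,G \right)} = 2 + 5 = 7$)
$c{\left(L,v \right)} = -6 + L + v$ ($c{\left(L,v \right)} = -6 + \left(L + v\right) = -6 + L + v$)
$l{\left(X,M \right)} = -18 + 7 X$ ($l{\left(X,M \right)} = 3 + \left(-3 + X\right) 7 = 3 + \left(-21 + 7 X\right) = -18 + 7 X$)
$- 1544 \left(l{\left(- \frac{33}{-17},c{\left(-5,5 \right)} \right)} - 67\right) = - 1544 \left(\left(-18 + 7 \left(- \frac{33}{-17}\right)\right) - 67\right) = - 1544 \left(\left(-18 + 7 \left(\left(-33\right) \left(- \frac{1}{17}\right)\right)\right) - 67\right) = - 1544 \left(\left(-18 + 7 \cdot \frac{33}{17}\right) - 67\right) = - 1544 \left(\left(-18 + \frac{231}{17}\right) - 67\right) = - 1544 \left(- \frac{75}{17} - 67\right) = \left(-1544\right) \left(- \frac{1214}{17}\right) = \frac{1874416}{17}$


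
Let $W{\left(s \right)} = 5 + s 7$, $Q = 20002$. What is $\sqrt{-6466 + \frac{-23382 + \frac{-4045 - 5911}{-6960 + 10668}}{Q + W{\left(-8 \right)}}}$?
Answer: $\frac{i \sqrt{245788022098888205}}{6164859} \approx 80.419 i$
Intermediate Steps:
$W{\left(s \right)} = 5 + 7 s$
$\sqrt{-6466 + \frac{-23382 + \frac{-4045 - 5911}{-6960 + 10668}}{Q + W{\left(-8 \right)}}} = \sqrt{-6466 + \frac{-23382 + \frac{-4045 - 5911}{-6960 + 10668}}{20002 + \left(5 + 7 \left(-8\right)\right)}} = \sqrt{-6466 + \frac{-23382 - \frac{9956}{3708}}{20002 + \left(5 - 56\right)}} = \sqrt{-6466 + \frac{-23382 - \frac{2489}{927}}{20002 - 51}} = \sqrt{-6466 + \frac{-23382 - \frac{2489}{927}}{19951}} = \sqrt{-6466 - \frac{21677603}{18494577}} = \sqrt{- \frac{119607612485}{18494577}} = \frac{i \sqrt{245788022098888205}}{6164859}$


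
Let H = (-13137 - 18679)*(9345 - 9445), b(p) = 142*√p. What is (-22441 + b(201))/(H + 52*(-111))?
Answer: -22441/3175828 + 71*√201/1587914 ≈ -0.0064323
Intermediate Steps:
H = 3181600 (H = -31816*(-100) = 3181600)
(-22441 + b(201))/(H + 52*(-111)) = (-22441 + 142*√201)/(3181600 + 52*(-111)) = (-22441 + 142*√201)/(3181600 - 5772) = (-22441 + 142*√201)/3175828 = (-22441 + 142*√201)*(1/3175828) = -22441/3175828 + 71*√201/1587914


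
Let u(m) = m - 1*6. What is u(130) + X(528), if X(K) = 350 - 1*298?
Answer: 176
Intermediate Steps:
u(m) = -6 + m (u(m) = m - 6 = -6 + m)
X(K) = 52 (X(K) = 350 - 298 = 52)
u(130) + X(528) = (-6 + 130) + 52 = 124 + 52 = 176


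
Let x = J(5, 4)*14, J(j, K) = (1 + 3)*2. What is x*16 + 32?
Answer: 1824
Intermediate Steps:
J(j, K) = 8 (J(j, K) = 4*2 = 8)
x = 112 (x = 8*14 = 112)
x*16 + 32 = 112*16 + 32 = 1792 + 32 = 1824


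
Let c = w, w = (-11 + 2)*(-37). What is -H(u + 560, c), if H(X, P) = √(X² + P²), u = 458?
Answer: -√1147213 ≈ -1071.1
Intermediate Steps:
w = 333 (w = -9*(-37) = 333)
c = 333
H(X, P) = √(P² + X²)
-H(u + 560, c) = -√(333² + (458 + 560)²) = -√(110889 + 1018²) = -√(110889 + 1036324) = -√1147213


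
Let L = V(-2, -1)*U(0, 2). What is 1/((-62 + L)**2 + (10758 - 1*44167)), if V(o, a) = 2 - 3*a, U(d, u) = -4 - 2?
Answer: -1/24945 ≈ -4.0088e-5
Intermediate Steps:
U(d, u) = -6
L = -30 (L = (2 - 3*(-1))*(-6) = (2 + 3)*(-6) = 5*(-6) = -30)
1/((-62 + L)**2 + (10758 - 1*44167)) = 1/((-62 - 30)**2 + (10758 - 1*44167)) = 1/((-92)**2 + (10758 - 44167)) = 1/(8464 - 33409) = 1/(-24945) = -1/24945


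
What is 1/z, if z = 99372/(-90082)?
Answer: -45041/49686 ≈ -0.90651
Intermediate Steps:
z = -49686/45041 (z = 99372*(-1/90082) = -49686/45041 ≈ -1.1031)
1/z = 1/(-49686/45041) = -45041/49686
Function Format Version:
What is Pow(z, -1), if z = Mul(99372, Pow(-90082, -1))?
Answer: Rational(-45041, 49686) ≈ -0.90651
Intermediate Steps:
z = Rational(-49686, 45041) (z = Mul(99372, Rational(-1, 90082)) = Rational(-49686, 45041) ≈ -1.1031)
Pow(z, -1) = Pow(Rational(-49686, 45041), -1) = Rational(-45041, 49686)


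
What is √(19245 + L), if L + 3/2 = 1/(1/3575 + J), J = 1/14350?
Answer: √45456766086/1434 ≈ 148.68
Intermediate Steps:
J = 1/14350 ≈ 6.9686e-5
L = 4101949/1434 (L = -3/2 + 1/(1/3575 + 1/14350) = -3/2 + 1/(717/2052050) = -3/2 + 2052050/717 = 4101949/1434 ≈ 2860.5)
√(19245 + L) = √(19245 + 4101949/1434) = √(31699279/1434) = √45456766086/1434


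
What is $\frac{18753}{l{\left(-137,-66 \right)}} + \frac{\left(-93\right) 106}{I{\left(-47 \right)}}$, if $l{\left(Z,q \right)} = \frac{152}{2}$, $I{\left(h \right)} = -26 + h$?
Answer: $\frac{111483}{292} \approx 381.79$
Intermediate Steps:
$l{\left(Z,q \right)} = 76$ ($l{\left(Z,q \right)} = 152 \cdot \frac{1}{2} = 76$)
$\frac{18753}{l{\left(-137,-66 \right)}} + \frac{\left(-93\right) 106}{I{\left(-47 \right)}} = \frac{18753}{76} + \frac{\left(-93\right) 106}{-26 - 47} = 18753 \cdot \frac{1}{76} - \frac{9858}{-73} = \frac{987}{4} - - \frac{9858}{73} = \frac{987}{4} + \frac{9858}{73} = \frac{111483}{292}$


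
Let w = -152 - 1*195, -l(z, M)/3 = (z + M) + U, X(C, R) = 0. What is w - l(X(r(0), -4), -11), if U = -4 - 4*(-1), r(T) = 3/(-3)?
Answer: -380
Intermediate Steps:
r(T) = -1 (r(T) = 3*(-1/3) = -1)
U = 0 (U = -4 + 4 = 0)
l(z, M) = -3*M - 3*z (l(z, M) = -3*((z + M) + 0) = -3*((M + z) + 0) = -3*(M + z) = -3*M - 3*z)
w = -347 (w = -152 - 195 = -347)
w - l(X(r(0), -4), -11) = -347 - (-3*(-11) - 3*0) = -347 - (33 + 0) = -347 - 1*33 = -347 - 33 = -380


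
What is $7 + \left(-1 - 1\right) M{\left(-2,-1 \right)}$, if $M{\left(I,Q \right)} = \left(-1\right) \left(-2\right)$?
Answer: $3$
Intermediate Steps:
$M{\left(I,Q \right)} = 2$
$7 + \left(-1 - 1\right) M{\left(-2,-1 \right)} = 7 + \left(-1 - 1\right) 2 = 7 - 4 = 3$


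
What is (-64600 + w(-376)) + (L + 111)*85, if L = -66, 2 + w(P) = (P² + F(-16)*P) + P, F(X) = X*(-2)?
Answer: 68191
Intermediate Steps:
F(X) = -2*X
w(P) = -2 + P² + 33*P (w(P) = -2 + ((P² + (-2*(-16))*P) + P) = -2 + ((P² + 32*P) + P) = -2 + (P² + 33*P) = -2 + P² + 33*P)
(-64600 + w(-376)) + (L + 111)*85 = (-64600 + (-2 + (-376)² + 33*(-376))) + (-66 + 111)*85 = (-64600 + (-2 + 141376 - 12408)) + 45*85 = (-64600 + 128966) + 3825 = 64366 + 3825 = 68191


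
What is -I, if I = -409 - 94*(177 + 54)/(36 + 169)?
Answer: 105559/205 ≈ 514.92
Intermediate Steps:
I = -105559/205 (I = -409 - 21714/205 = -105559/205 ≈ -514.92)
-I = -1*(-105559/205) = 105559/205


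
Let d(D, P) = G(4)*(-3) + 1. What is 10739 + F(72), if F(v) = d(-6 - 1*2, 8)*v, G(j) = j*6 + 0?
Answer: 5627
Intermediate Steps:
G(j) = 6*j (G(j) = 6*j + 0 = 6*j)
d(D, P) = -71 (d(D, P) = (6*4)*(-3) + 1 = 24*(-3) + 1 = -72 + 1 = -71)
F(v) = -71*v
10739 + F(72) = 10739 - 71*72 = 10739 - 5112 = 5627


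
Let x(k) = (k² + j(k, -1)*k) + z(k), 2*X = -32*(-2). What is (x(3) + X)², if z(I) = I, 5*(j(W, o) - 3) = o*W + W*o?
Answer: 61009/25 ≈ 2440.4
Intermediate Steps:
j(W, o) = 3 + 2*W*o/5 (j(W, o) = 3 + (o*W + W*o)/5 = 3 + (W*o + W*o)/5 = 3 + (2*W*o)/5 = 3 + 2*W*o/5)
X = 32 (X = (-32*(-2))/2 = (½)*64 = 32)
x(k) = k + k² + k*(3 - 2*k/5) (x(k) = (k² + (3 + (⅖)*k*(-1))*k) + k = (k² + (3 - 2*k/5)*k) + k = (k² + k*(3 - 2*k/5)) + k = k + k² + k*(3 - 2*k/5))
(x(3) + X)² = ((⅕)*3*(20 + 3*3) + 32)² = ((⅕)*3*(20 + 9) + 32)² = ((⅕)*3*29 + 32)² = (87/5 + 32)² = (247/5)² = 61009/25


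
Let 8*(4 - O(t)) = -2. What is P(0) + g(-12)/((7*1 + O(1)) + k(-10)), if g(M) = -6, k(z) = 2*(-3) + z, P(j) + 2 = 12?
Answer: 214/19 ≈ 11.263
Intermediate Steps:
P(j) = 10 (P(j) = -2 + 12 = 10)
k(z) = -6 + z
O(t) = 17/4 (O(t) = 4 - 1/8*(-2) = 4 + 1/4 = 17/4)
P(0) + g(-12)/((7*1 + O(1)) + k(-10)) = 10 - 6/((7*1 + 17/4) + (-6 - 10)) = 10 - 6/((7 + 17/4) - 16) = 10 - 6/(45/4 - 16) = 10 - 6/(-19/4) = 10 - 4/19*(-6) = 10 + 24/19 = 214/19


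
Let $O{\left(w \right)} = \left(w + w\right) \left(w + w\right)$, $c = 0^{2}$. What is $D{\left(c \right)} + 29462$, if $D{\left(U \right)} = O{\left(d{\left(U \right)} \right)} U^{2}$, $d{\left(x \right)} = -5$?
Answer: $29462$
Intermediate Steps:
$c = 0$
$O{\left(w \right)} = 4 w^{2}$ ($O{\left(w \right)} = 2 w 2 w = 4 w^{2}$)
$D{\left(U \right)} = 100 U^{2}$ ($D{\left(U \right)} = 4 \left(-5\right)^{2} U^{2} = 4 \cdot 25 U^{2} = 100 U^{2}$)
$D{\left(c \right)} + 29462 = 100 \cdot 0^{2} + 29462 = 100 \cdot 0 + 29462 = 0 + 29462 = 29462$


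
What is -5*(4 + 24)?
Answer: -140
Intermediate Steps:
-5*(4 + 24) = -5*28 = -140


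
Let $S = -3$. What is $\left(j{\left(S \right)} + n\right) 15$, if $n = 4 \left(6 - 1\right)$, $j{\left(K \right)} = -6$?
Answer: $210$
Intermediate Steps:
$n = 20$ ($n = 4 \cdot 5 = 20$)
$\left(j{\left(S \right)} + n\right) 15 = \left(-6 + 20\right) 15 = 14 \cdot 15 = 210$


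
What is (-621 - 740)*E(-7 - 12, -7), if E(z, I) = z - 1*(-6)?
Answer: 17693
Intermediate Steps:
E(z, I) = 6 + z (E(z, I) = z + 6 = 6 + z)
(-621 - 740)*E(-7 - 12, -7) = (-621 - 740)*(6 + (-7 - 12)) = -1361*(6 - 19) = -1361*(-13) = 17693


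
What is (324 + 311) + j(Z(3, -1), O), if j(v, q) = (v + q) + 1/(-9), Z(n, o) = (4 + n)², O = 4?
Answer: 6191/9 ≈ 687.89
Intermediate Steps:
j(v, q) = -⅑ + q + v (j(v, q) = (q + v) - ⅑ = -⅑ + q + v)
(324 + 311) + j(Z(3, -1), O) = (324 + 311) + (-⅑ + 4 + (4 + 3)²) = 635 + (-⅑ + 4 + 7²) = 635 + (-⅑ + 4 + 49) = 635 + 476/9 = 6191/9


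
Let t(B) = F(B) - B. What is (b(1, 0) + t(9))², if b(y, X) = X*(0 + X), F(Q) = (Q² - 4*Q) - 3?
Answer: 1089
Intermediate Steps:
F(Q) = -3 + Q² - 4*Q
b(y, X) = X² (b(y, X) = X*X = X²)
t(B) = -3 + B² - 5*B (t(B) = (-3 + B² - 4*B) - B = -3 + B² - 5*B)
(b(1, 0) + t(9))² = (0² + (-3 + 9² - 5*9))² = (0 + (-3 + 81 - 45))² = (0 + 33)² = 33² = 1089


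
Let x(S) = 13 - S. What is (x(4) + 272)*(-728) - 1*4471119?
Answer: -4675687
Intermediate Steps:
(x(4) + 272)*(-728) - 1*4471119 = ((13 - 1*4) + 272)*(-728) - 1*4471119 = ((13 - 4) + 272)*(-728) - 4471119 = (9 + 272)*(-728) - 4471119 = 281*(-728) - 4471119 = -204568 - 4471119 = -4675687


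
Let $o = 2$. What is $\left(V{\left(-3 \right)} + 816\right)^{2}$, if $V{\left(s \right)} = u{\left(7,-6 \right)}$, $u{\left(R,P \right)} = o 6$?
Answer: $685584$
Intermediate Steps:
$u{\left(R,P \right)} = 12$ ($u{\left(R,P \right)} = 2 \cdot 6 = 12$)
$V{\left(s \right)} = 12$
$\left(V{\left(-3 \right)} + 816\right)^{2} = \left(12 + 816\right)^{2} = 828^{2} = 685584$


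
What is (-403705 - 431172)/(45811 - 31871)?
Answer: -834877/13940 ≈ -59.891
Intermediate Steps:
(-403705 - 431172)/(45811 - 31871) = -834877/13940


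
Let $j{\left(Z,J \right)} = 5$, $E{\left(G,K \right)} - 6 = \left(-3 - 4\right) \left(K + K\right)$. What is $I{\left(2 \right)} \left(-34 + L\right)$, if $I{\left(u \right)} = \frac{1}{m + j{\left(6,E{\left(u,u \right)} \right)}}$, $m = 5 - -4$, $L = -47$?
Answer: $- \frac{81}{14} \approx -5.7857$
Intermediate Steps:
$E{\left(G,K \right)} = 6 - 14 K$ ($E{\left(G,K \right)} = 6 + \left(-3 - 4\right) \left(K + K\right) = 6 - 7 \cdot 2 K = 6 - 14 K$)
$m = 9$ ($m = 5 + 4 = 9$)
$I{\left(u \right)} = \frac{1}{14}$ ($I{\left(u \right)} = \frac{1}{9 + 5} = \frac{1}{14}$)
$I{\left(2 \right)} \left(-34 + L\right) = \frac{-34 - 47}{14} = \frac{1}{14} \left(-81\right) = - \frac{81}{14}$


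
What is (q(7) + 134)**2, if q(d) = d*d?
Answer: 33489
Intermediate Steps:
q(d) = d**2
(q(7) + 134)**2 = (7**2 + 134)**2 = (49 + 134)**2 = 183**2 = 33489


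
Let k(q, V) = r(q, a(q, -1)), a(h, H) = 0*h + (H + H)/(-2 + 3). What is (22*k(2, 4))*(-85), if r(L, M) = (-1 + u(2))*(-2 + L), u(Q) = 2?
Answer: 0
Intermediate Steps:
a(h, H) = 2*H (a(h, H) = 0 + (2*H)/1 = 0 + (2*H)*1 = 0 + 2*H = 2*H)
r(L, M) = -2 + L (r(L, M) = (-1 + 2)*(-2 + L) = 1*(-2 + L) = -2 + L)
k(q, V) = -2 + q
(22*k(2, 4))*(-85) = (22*(-2 + 2))*(-85) = (22*0)*(-85) = 0*(-85) = 0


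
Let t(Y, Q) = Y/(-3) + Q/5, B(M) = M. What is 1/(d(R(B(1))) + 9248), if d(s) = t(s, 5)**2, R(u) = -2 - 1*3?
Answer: 9/83296 ≈ 0.00010805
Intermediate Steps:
R(u) = -5 (R(u) = -2 - 3 = -5)
t(Y, Q) = -Y/3 + Q/5 (t(Y, Q) = Y*(-1/3) + Q*(1/5) = -Y/3 + Q/5)
d(s) = (1 - s/3)**2 (d(s) = (-s/3 + (1/5)*5)**2 = (-s/3 + 1)**2 = (1 - s/3)**2)
1/(d(R(B(1))) + 9248) = 1/((-3 - 5)**2/9 + 9248) = 1/((1/9)*(-8)**2 + 9248) = 1/((1/9)*64 + 9248) = 1/(64/9 + 9248) = 1/(83296/9) = 9/83296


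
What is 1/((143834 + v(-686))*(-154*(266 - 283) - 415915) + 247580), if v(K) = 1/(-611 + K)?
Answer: -1297/77101348900749 ≈ -1.6822e-11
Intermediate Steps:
1/((143834 + v(-686))*(-154*(266 - 283) - 415915) + 247580) = 1/((143834 + 1/(-611 - 686))*(-154*(266 - 283) - 415915) + 247580) = 1/((143834 + 1/(-1297))*(-154*(-17) - 415915) + 247580) = 1/((143834 - 1/1297)*(2618 - 415915) + 247580) = 1/((186552697/1297)*(-413297) + 247580) = 1/(-77101670012009/1297 + 247580) = 1/(-77101348900749/1297) = -1297/77101348900749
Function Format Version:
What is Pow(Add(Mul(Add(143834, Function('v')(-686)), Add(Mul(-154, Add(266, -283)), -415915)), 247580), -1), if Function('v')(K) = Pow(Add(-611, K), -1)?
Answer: Rational(-1297, 77101348900749) ≈ -1.6822e-11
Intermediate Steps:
Pow(Add(Mul(Add(143834, Function('v')(-686)), Add(Mul(-154, Add(266, -283)), -415915)), 247580), -1) = Pow(Add(Mul(Add(143834, Pow(Add(-611, -686), -1)), Add(Mul(-154, Add(266, -283)), -415915)), 247580), -1) = Pow(Add(Mul(Add(143834, Pow(-1297, -1)), Add(Mul(-154, -17), -415915)), 247580), -1) = Pow(Add(Mul(Add(143834, Rational(-1, 1297)), Add(2618, -415915)), 247580), -1) = Pow(Add(Mul(Rational(186552697, 1297), -413297), 247580), -1) = Pow(Add(Rational(-77101670012009, 1297), 247580), -1) = Pow(Rational(-77101348900749, 1297), -1) = Rational(-1297, 77101348900749)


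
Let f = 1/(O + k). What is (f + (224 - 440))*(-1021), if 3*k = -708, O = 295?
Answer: 13010603/59 ≈ 2.2052e+5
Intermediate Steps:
k = -236 (k = (⅓)*(-708) = -236)
f = 1/59 (f = 1/(295 - 236) = 1/59 ≈ 0.016949)
(f + (224 - 440))*(-1021) = (1/59 + (224 - 440))*(-1021) = (1/59 - 216)*(-1021) = -12743/59*(-1021) = 13010603/59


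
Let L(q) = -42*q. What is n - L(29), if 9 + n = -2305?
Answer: -1096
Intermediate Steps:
n = -2314 (n = -9 - 2305 = -2314)
n - L(29) = -2314 - (-42)*29 = -2314 - 1*(-1218) = -2314 + 1218 = -1096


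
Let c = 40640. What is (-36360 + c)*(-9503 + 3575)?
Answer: -25371840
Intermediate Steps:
(-36360 + c)*(-9503 + 3575) = (-36360 + 40640)*(-9503 + 3575) = 4280*(-5928) = -25371840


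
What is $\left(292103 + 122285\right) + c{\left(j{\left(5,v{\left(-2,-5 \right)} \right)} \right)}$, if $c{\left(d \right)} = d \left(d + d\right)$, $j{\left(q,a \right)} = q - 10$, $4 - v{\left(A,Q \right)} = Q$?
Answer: $414438$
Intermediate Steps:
$v{\left(A,Q \right)} = 4 - Q$
$j{\left(q,a \right)} = -10 + q$
$c{\left(d \right)} = 2 d^{2}$ ($c{\left(d \right)} = d 2 d = 2 d^{2}$)
$\left(292103 + 122285\right) + c{\left(j{\left(5,v{\left(-2,-5 \right)} \right)} \right)} = \left(292103 + 122285\right) + 2 \left(-10 + 5\right)^{2} = 414388 + 2 \left(-5\right)^{2} = 414388 + 2 \cdot 25 = 414388 + 50 = 414438$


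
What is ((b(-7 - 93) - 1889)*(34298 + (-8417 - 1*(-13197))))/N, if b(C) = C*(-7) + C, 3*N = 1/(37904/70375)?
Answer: -5727848783904/70375 ≈ -8.1390e+7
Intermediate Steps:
N = 70375/113712 (N = 1/(3*((37904/70375))) = 1/(3*((37904*(1/70375)))) = 1/(3*(37904/70375)) = (⅓)*(70375/37904) = 70375/113712 ≈ 0.61889)
b(C) = -6*C (b(C) = -7*C + C = -6*C)
((b(-7 - 93) - 1889)*(34298 + (-8417 - 1*(-13197))))/N = ((-6*(-7 - 93) - 1889)*(34298 + (-8417 - 1*(-13197))))/(70375/113712) = ((-6*(-100) - 1889)*(34298 + (-8417 + 13197)))*(113712/70375) = ((600 - 1889)*(34298 + 4780))*(113712/70375) = -1289*39078*(113712/70375) = -50371542*113712/70375 = -5727848783904/70375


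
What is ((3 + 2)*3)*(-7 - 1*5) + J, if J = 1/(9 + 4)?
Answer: -2339/13 ≈ -179.92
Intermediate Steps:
J = 1/13 ≈ 0.076923
((3 + 2)*3)*(-7 - 1*5) + J = ((3 + 2)*3)*(-7 - 1*5) + 1/13 = (5*3)*(-7 - 5) + 1/13 = 15*(-12) + 1/13 = -180 + 1/13 = -2339/13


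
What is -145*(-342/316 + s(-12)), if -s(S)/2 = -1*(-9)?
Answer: 437175/158 ≈ 2766.9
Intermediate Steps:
s(S) = -18 (s(S) = -(-2)*(-9) = -2*9 = -18)
-145*(-342/316 + s(-12)) = -145*(-342/316 - 18) = -145*(-342*1/316 - 18) = -145*(-171/158 - 18) = -145*(-3015/158) = 437175/158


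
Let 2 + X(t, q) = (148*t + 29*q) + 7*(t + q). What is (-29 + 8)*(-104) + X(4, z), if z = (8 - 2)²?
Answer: 4098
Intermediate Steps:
z = 36 (z = 6² = 36)
X(t, q) = -2 + 36*q + 155*t (X(t, q) = -2 + ((148*t + 29*q) + 7*(t + q)) = -2 + ((29*q + 148*t) + 7*(q + t)) = -2 + ((29*q + 148*t) + (7*q + 7*t)) = -2 + (36*q + 155*t) = -2 + 36*q + 155*t)
(-29 + 8)*(-104) + X(4, z) = (-29 + 8)*(-104) + (-2 + 36*36 + 155*4) = -21*(-104) + (-2 + 1296 + 620) = 2184 + 1914 = 4098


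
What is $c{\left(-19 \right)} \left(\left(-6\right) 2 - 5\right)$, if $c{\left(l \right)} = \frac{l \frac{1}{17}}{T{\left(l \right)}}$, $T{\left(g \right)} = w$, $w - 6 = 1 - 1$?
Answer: $\frac{19}{6} \approx 3.1667$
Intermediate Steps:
$w = 6$ ($w = 6 + \left(1 - 1\right) = 6 + 0 = 6$)
$T{\left(g \right)} = 6$
$c{\left(l \right)} = \frac{l}{102}$ ($c{\left(l \right)} = \frac{l \frac{1}{17}}{6} = l \frac{1}{17} \cdot \frac{1}{6} = \frac{l}{17} \cdot \frac{1}{6} = \frac{l}{102}$)
$c{\left(-19 \right)} \left(\left(-6\right) 2 - 5\right) = \frac{1}{102} \left(-19\right) \left(\left(-6\right) 2 - 5\right) = - \frac{19 \left(-12 - 5\right)}{102} = \left(- \frac{19}{102}\right) \left(-17\right) = \frac{19}{6}$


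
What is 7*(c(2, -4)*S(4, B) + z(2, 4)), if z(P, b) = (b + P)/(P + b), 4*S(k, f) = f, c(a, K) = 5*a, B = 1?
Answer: 49/2 ≈ 24.500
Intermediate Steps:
S(k, f) = f/4
z(P, b) = 1 (z(P, b) = (P + b)/(P + b) = 1)
7*(c(2, -4)*S(4, B) + z(2, 4)) = 7*((5*2)*((¼)*1) + 1) = 7*(10*(¼) + 1) = 7*(5/2 + 1) = 7*(7/2) = 49/2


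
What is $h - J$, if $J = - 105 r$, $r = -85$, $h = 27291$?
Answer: $18366$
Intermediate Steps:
$J = 8925$ ($J = \left(-105\right) \left(-85\right) = 8925$)
$h - J = 27291 - 8925 = 18366$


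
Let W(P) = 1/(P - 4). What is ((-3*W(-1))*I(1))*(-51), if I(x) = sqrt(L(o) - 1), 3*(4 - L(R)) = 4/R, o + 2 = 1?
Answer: -51*sqrt(39)/5 ≈ -63.699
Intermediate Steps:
o = -1 (o = -2 + 1 = -1)
L(R) = 4 - 4/(3*R)
I(x) = sqrt(39)/3 (I(x) = sqrt((4 - 4/3/(-1)) - 1) = sqrt((4 - 4/3*(-1)) - 1) = sqrt((4 + 4/3) - 1) = sqrt(16/3 - 1) = sqrt(13/3) = sqrt(39)/3)
W(P) = 1/(-4 + P)
((-3*W(-1))*I(1))*(-51) = ((-3/(-4 - 1))*(sqrt(39)/3))*(-51) = ((-3/(-5))*(sqrt(39)/3))*(-51) = ((-3*(-1/5))*(sqrt(39)/3))*(-51) = (3*(sqrt(39)/3)/5)*(-51) = (sqrt(39)/5)*(-51) = -51*sqrt(39)/5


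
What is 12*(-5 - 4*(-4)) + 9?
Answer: 141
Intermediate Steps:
12*(-5 - 4*(-4)) + 9 = 12*(-5 + 16) + 9 = 12*11 + 9 = 132 + 9 = 141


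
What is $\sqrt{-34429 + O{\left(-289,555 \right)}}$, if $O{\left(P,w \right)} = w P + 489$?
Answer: $i \sqrt{194335} \approx 440.83 i$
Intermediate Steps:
$O{\left(P,w \right)} = 489 + P w$ ($O{\left(P,w \right)} = P w + 489 = 489 + P w$)
$\sqrt{-34429 + O{\left(-289,555 \right)}} = \sqrt{-34429 + \left(489 - 160395\right)} = \sqrt{-34429 - 159906} = \sqrt{-194335} = i \sqrt{194335}$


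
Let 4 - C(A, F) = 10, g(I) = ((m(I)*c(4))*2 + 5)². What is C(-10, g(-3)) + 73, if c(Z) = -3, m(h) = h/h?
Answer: 67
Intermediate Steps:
m(h) = 1
g(I) = 1 (g(I) = ((1*(-3))*2 + 5)² = (-3*2 + 5)² = (-6 + 5)² = (-1)² = 1)
C(A, F) = -6 (C(A, F) = 4 - 1*10 = 4 - 10 = -6)
C(-10, g(-3)) + 73 = -6 + 73 = 67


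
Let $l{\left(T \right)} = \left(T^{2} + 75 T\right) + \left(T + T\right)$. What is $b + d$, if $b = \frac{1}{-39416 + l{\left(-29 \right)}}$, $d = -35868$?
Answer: $- \frac{1463701345}{40808} \approx -35868.0$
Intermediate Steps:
$l{\left(T \right)} = T^{2} + 77 T$ ($l{\left(T \right)} = \left(T^{2} + 75 T\right) + 2 T = T^{2} + 77 T$)
$b = - \frac{1}{40808}$ ($b = \frac{1}{-39416 - 29 \left(77 - 29\right)} = \frac{1}{-39416 - 1392} = \frac{1}{-40808} = - \frac{1}{40808} \approx -2.4505 \cdot 10^{-5}$)
$b + d = - \frac{1}{40808} - 35868 = - \frac{1463701345}{40808}$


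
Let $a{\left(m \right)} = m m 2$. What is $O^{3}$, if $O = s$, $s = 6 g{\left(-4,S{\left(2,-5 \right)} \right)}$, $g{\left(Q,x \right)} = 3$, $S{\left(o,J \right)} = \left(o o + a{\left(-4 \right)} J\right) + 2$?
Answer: $5832$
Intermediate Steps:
$a{\left(m \right)} = 2 m^{2}$ ($a{\left(m \right)} = m^{2} \cdot 2 = 2 m^{2}$)
$S{\left(o,J \right)} = 2 + o^{2} + 32 J$ ($S{\left(o,J \right)} = \left(o o + 2 \left(-4\right)^{2} J\right) + 2 = \left(o^{2} + 2 \cdot 16 J\right) + 2 = \left(o^{2} + 32 J\right) + 2 = 2 + o^{2} + 32 J$)
$s = 18$ ($s = 6 \cdot 3 = 18$)
$O = 18$
$O^{3} = 18^{3} = 5832$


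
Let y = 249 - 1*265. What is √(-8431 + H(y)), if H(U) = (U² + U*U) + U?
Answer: 23*I*√15 ≈ 89.079*I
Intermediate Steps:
y = -16 (y = 249 - 265 = -16)
H(U) = U + 2*U² (H(U) = (U² + U²) + U = 2*U² + U = U + 2*U²)
√(-8431 + H(y)) = √(-8431 - 16*(1 + 2*(-16))) = √(-8431 - 16*(1 - 32)) = √(-8431 - 16*(-31)) = √(-8431 + 496) = √(-7935) = 23*I*√15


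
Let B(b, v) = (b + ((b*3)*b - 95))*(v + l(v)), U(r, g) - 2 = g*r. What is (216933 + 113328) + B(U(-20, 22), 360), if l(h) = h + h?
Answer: 621329181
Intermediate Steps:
U(r, g) = 2 + g*r
l(h) = 2*h
B(b, v) = 3*v*(-95 + b + 3*b²) (B(b, v) = (b + ((b*3)*b - 95))*(v + 2*v) = (b + ((3*b)*b - 95))*(3*v) = (b + (3*b² - 95))*(3*v) = (b + (-95 + 3*b²))*(3*v) = (-95 + b + 3*b²)*(3*v) = 3*v*(-95 + b + 3*b²))
(216933 + 113328) + B(U(-20, 22), 360) = (216933 + 113328) + 3*360*(-95 + (2 + 22*(-20)) + 3*(2 + 22*(-20))²) = 330261 + 3*360*(-95 + (2 - 440) + 3*(2 - 440)²) = 330261 + 3*360*(-95 - 438 + 3*(-438)²) = 330261 + 3*360*(-95 - 438 + 3*191844) = 330261 + 3*360*(-95 - 438 + 575532) = 330261 + 3*360*574999 = 330261 + 620998920 = 621329181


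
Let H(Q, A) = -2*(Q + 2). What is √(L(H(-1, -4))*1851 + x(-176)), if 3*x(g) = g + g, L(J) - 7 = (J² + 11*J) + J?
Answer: I*√217623/3 ≈ 155.5*I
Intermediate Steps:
H(Q, A) = -4 - 2*Q (H(Q, A) = -2*(2 + Q) = -4 - 2*Q)
L(J) = 7 + J² + 12*J (L(J) = 7 + ((J² + 11*J) + J) = 7 + (J² + 12*J) = 7 + J² + 12*J)
x(g) = 2*g/3 (x(g) = (g + g)/3 = (2*g)/3 = 2*g/3)
√(L(H(-1, -4))*1851 + x(-176)) = √((7 + (-4 - 2*(-1))² + 12*(-4 - 2*(-1)))*1851 + (⅔)*(-176)) = √((7 + (-4 + 2)² + 12*(-4 + 2))*1851 - 352/3) = √((7 + (-2)² + 12*(-2))*1851 - 352/3) = √((7 + 4 - 24)*1851 - 352/3) = √(-13*1851 - 352/3) = √(-24063 - 352/3) = √(-72541/3) = I*√217623/3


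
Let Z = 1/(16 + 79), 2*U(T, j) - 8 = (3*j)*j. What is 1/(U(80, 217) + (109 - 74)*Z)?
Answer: 38/2684239 ≈ 1.4157e-5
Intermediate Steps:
U(T, j) = 4 + 3*j**2/2 (U(T, j) = 4 + ((3*j)*j)/2 = 4 + (3*j**2)/2 = 4 + 3*j**2/2)
Z = 1/95 ≈ 0.010526
1/(U(80, 217) + (109 - 74)*Z) = 1/((4 + (3/2)*217**2) + (109 - 74)*(1/95)) = 1/((4 + (3/2)*47089) + 35*(1/95)) = 1/((4 + 141267/2) + 7/19) = 1/(141275/2 + 7/19) = 1/(2684239/38) = 38/2684239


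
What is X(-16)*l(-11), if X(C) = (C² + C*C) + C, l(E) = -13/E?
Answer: 6448/11 ≈ 586.18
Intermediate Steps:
X(C) = C + 2*C² (X(C) = (C² + C²) + C = 2*C² + C = C + 2*C²)
X(-16)*l(-11) = (-16*(1 + 2*(-16)))*(-13/(-11)) = (-16*(1 - 32))*(-13*(-1/11)) = -16*(-31)*(13/11) = 496*(13/11) = 6448/11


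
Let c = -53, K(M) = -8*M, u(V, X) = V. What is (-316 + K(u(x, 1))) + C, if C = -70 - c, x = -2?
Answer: -317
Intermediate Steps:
C = -17 (C = -70 - 1*(-53) = -70 + 53 = -17)
(-316 + K(u(x, 1))) + C = (-316 - 8*(-2)) - 17 = (-316 + 16) - 17 = -300 - 17 = -317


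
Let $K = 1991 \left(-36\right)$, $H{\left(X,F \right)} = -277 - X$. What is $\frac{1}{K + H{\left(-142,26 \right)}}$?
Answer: $- \frac{1}{71811} \approx -1.3925 \cdot 10^{-5}$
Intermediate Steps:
$K = -71676$
$\frac{1}{K + H{\left(-142,26 \right)}} = \frac{1}{-71676 - 135} = \frac{1}{-71811} = - \frac{1}{71811}$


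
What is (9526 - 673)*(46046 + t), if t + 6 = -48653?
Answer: -23132889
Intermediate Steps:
t = -48659 (t = -6 - 48653 = -48659)
(9526 - 673)*(46046 + t) = (9526 - 673)*(46046 - 48659) = 8853*(-2613) = -23132889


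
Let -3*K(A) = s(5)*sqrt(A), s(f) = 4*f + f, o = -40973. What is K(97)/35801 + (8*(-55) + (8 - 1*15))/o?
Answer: 447/40973 - 25*sqrt(97)/107403 ≈ 0.0086171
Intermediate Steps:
s(f) = 5*f
K(A) = -25*sqrt(A)/3 (K(A) = -5*5*sqrt(A)/3 = -25*sqrt(A)/3)
K(97)/35801 + (8*(-55) + (8 - 1*15))/o = -25*sqrt(97)/3/35801 + (8*(-55) + (8 - 1*15))/(-40973) = -25*sqrt(97)/3*(1/35801) + (-440 + (8 - 15))*(-1/40973) = -25*sqrt(97)/107403 + (-440 - 7)*(-1/40973) = -25*sqrt(97)/107403 - 447*(-1/40973) = -25*sqrt(97)/107403 + 447/40973 = 447/40973 - 25*sqrt(97)/107403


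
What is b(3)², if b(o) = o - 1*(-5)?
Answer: 64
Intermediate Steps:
b(o) = 5 + o (b(o) = o + 5 = 5 + o)
b(3)² = (5 + 3)² = 8² = 64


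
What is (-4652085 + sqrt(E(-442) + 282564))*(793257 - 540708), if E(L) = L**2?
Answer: -1174879414665 + 505098*sqrt(119482) ≈ -1.1747e+12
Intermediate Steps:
(-4652085 + sqrt(E(-442) + 282564))*(793257 - 540708) = (-4652085 + sqrt((-442)**2 + 282564))*(793257 - 540708) = (-4652085 + sqrt(195364 + 282564))*252549 = (-4652085 + sqrt(477928))*252549 = (-4652085 + 2*sqrt(119482))*252549 = -1174879414665 + 505098*sqrt(119482)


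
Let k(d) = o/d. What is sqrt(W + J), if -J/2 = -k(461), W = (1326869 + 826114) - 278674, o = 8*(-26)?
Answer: sqrt(398329831213)/461 ≈ 1369.1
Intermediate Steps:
o = -208
W = 1874309 (W = 2152983 - 278674 = 1874309)
k(d) = -208/d
J = -416/461 (J = -(-2)*(-208/461) = -(-2)*(-208*1/461) = -(-2)*(-208)/461 = -2*208/461 = -416/461 ≈ -0.90239)
sqrt(W + J) = sqrt(1874309 - 416/461) = sqrt(864056033/461) = sqrt(398329831213)/461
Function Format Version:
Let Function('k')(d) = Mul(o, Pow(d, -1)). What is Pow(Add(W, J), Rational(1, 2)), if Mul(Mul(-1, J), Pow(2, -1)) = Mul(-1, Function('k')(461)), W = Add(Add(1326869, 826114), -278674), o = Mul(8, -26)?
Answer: Mul(Rational(1, 461), Pow(398329831213, Rational(1, 2))) ≈ 1369.1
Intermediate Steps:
o = -208
W = 1874309 (W = Add(2152983, -278674) = 1874309)
Function('k')(d) = Mul(-208, Pow(d, -1))
J = Rational(-416, 461) (J = Mul(-2, Mul(-1, Mul(-208, Pow(461, -1)))) = Mul(-2, Mul(-1, Mul(-208, Rational(1, 461)))) = Mul(-2, Mul(-1, Rational(-208, 461))) = Mul(-2, Rational(208, 461)) = Rational(-416, 461) ≈ -0.90239)
Pow(Add(W, J), Rational(1, 2)) = Pow(Add(1874309, Rational(-416, 461)), Rational(1, 2)) = Pow(Rational(864056033, 461), Rational(1, 2)) = Mul(Rational(1, 461), Pow(398329831213, Rational(1, 2)))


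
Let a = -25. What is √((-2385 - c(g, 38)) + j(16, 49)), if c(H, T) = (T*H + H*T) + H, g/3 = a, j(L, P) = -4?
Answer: √3386 ≈ 58.189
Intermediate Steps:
g = -75 (g = 3*(-25) = -75)
c(H, T) = H + 2*H*T (c(H, T) = (H*T + H*T) + H = 2*H*T + H = H + 2*H*T)
√((-2385 - c(g, 38)) + j(16, 49)) = √((-2385 - (-75)*(1 + 2*38)) - 4) = √((-2385 - (-75)*(1 + 76)) - 4) = √((-2385 - (-75)*77) - 4) = √((-2385 - 1*(-5775)) - 4) = √((-2385 + 5775) - 4) = √(3390 - 4) = √3386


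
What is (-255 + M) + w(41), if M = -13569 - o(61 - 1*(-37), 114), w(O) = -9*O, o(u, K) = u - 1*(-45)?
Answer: -14336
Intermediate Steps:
o(u, K) = 45 + u (o(u, K) = u + 45 = 45 + u)
M = -13712 (M = -13569 - (45 + (61 - 1*(-37))) = -13569 - (45 + (61 + 37)) = -13569 - (45 + 98) = -13569 - 1*143 = -13569 - 143 = -13712)
(-255 + M) + w(41) = (-255 - 13712) - 9*41 = -13967 - 369 = -14336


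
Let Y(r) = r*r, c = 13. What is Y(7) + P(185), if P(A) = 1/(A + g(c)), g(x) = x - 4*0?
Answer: 9703/198 ≈ 49.005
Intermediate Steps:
g(x) = x (g(x) = x + 0 = x)
P(A) = 1/(13 + A) (P(A) = 1/(A + 13) = 1/(13 + A))
Y(r) = r²
Y(7) + P(185) = 7² + 1/(13 + 185) = 49 + 1/198 = 9703/198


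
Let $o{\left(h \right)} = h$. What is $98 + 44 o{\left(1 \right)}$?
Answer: $142$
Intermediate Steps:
$98 + 44 o{\left(1 \right)} = 98 + 44 \cdot 1 = 98 + 44 = 142$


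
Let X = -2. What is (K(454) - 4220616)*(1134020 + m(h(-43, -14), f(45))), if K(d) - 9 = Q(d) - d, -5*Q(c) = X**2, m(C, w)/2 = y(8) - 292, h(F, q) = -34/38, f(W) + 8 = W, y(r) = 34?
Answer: -23922952172736/5 ≈ -4.7846e+12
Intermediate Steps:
f(W) = -8 + W
h(F, q) = -17/19 (h(F, q) = -34*1/38 = -17/19)
m(C, w) = -516 (m(C, w) = 2*(34 - 292) = 2*(-258) = -516)
Q(c) = -4/5 (Q(c) = -1/5*(-2)**2 = -1/5*4 = -4/5)
K(d) = 41/5 - d (K(d) = 9 + (-4/5 - d) = 41/5 - d)
(K(454) - 4220616)*(1134020 + m(h(-43, -14), f(45))) = ((41/5 - 1*454) - 4220616)*(1134020 - 516) = ((41/5 - 454) - 4220616)*1133504 = (-2229/5 - 4220616)*1133504 = -21105309/5*1133504 = -23922952172736/5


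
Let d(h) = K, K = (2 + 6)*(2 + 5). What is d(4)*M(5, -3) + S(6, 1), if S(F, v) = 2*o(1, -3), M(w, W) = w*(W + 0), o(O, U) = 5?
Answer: -830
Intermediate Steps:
M(w, W) = W*w (M(w, W) = w*W = W*w)
S(F, v) = 10 (S(F, v) = 2*5 = 10)
K = 56 (K = 8*7 = 56)
d(h) = 56
d(4)*M(5, -3) + S(6, 1) = 56*(-3*5) + 10 = 56*(-15) + 10 = -840 + 10 = -830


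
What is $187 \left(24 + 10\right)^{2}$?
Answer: $216172$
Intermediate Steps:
$187 \left(24 + 10\right)^{2} = 187 \cdot 34^{2} = 187 \cdot 1156 = 216172$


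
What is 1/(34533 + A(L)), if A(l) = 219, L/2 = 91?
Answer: 1/34752 ≈ 2.8775e-5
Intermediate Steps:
L = 182 (L = 2*91 = 182)
1/(34533 + A(L)) = 1/(34533 + 219) = 1/34752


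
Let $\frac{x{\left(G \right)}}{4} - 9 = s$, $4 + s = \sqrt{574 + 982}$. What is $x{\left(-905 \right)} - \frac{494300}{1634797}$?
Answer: $\frac{32201640}{1634797} + 8 \sqrt{389} \approx 177.48$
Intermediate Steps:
$s = -4 + 2 \sqrt{389}$ ($s = -4 + \sqrt{574 + 982} = -4 + \sqrt{1556} = -4 + 2 \sqrt{389} \approx 35.446$)
$x{\left(G \right)} = 20 + 8 \sqrt{389}$ ($x{\left(G \right)} = 36 + 4 \left(-4 + 2 \sqrt{389}\right) = 36 - \left(16 - 8 \sqrt{389}\right) = 20 + 8 \sqrt{389}$)
$x{\left(-905 \right)} - \frac{494300}{1634797} = \left(20 + 8 \sqrt{389}\right) - \frac{494300}{1634797} = \frac{32201640}{1634797} + 8 \sqrt{389}$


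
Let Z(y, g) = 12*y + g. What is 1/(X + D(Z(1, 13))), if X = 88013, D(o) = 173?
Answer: 1/88186 ≈ 1.1340e-5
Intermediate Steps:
Z(y, g) = g + 12*y
1/(X + D(Z(1, 13))) = 1/(88013 + 173) = 1/88186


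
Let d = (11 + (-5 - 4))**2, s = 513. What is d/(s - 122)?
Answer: 4/391 ≈ 0.010230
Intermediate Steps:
d = 4 (d = (11 - 9)**2 = 2**2 = 4)
d/(s - 122) = 4/(513 - 122) = 4/391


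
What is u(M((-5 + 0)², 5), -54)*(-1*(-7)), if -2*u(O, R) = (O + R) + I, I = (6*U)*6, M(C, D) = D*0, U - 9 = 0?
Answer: -945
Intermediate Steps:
U = 9 (U = 9 + 0 = 9)
M(C, D) = 0
I = 324 (I = (6*9)*6 = 54*6 = 324)
u(O, R) = -162 - O/2 - R/2 (u(O, R) = -((O + R) + 324)/2 = -(324 + O + R)/2 = -162 - O/2 - R/2)
u(M((-5 + 0)², 5), -54)*(-1*(-7)) = (-162 - ½*0 - ½*(-54))*(-1*(-7)) = (-162 + 0 + 27)*7 = -135*7 = -945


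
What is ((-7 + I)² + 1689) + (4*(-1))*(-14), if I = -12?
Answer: 2106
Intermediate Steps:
((-7 + I)² + 1689) + (4*(-1))*(-14) = ((-7 - 12)² + 1689) + (4*(-1))*(-14) = ((-19)² + 1689) - 4*(-14) = (361 + 1689) + 56 = 2050 + 56 = 2106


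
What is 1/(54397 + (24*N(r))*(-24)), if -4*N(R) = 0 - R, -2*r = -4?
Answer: 1/54109 ≈ 1.8481e-5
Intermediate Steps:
r = 2 (r = -½*(-4) = 2)
N(R) = R/4 (N(R) = -(0 - R)/4 = -(-1)*R/4 = R/4)
1/(54397 + (24*N(r))*(-24)) = 1/(54397 + (24*((¼)*2))*(-24)) = 1/(54397 + (24*(½))*(-24)) = 1/(54397 + 12*(-24)) = 1/(54397 - 288) = 1/54109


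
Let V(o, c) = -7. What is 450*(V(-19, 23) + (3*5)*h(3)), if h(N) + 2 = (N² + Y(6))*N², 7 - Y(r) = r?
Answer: 590850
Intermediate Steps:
Y(r) = 7 - r
h(N) = -2 + N²*(1 + N²) (h(N) = -2 + (N² + (7 - 1*6))*N² = -2 + (N² + (7 - 6))*N² = -2 + (N² + 1)*N² = -2 + (1 + N²)*N² = -2 + N²*(1 + N²))
450*(V(-19, 23) + (3*5)*h(3)) = 450*(-7 + (3*5)*(-2 + 3² + 3⁴)) = 450*(-7 + 15*(-2 + 9 + 81)) = 450*(-7 + 15*88) = 450*(-7 + 1320) = 450*1313 = 590850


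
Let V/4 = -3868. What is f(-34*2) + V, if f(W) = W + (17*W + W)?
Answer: -16764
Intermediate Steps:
V = -15472 (V = 4*(-3868) = -15472)
f(W) = 19*W (f(W) = W + 18*W = 19*W)
f(-34*2) + V = 19*(-34*2) - 15472 = 19*(-68) - 15472 = -1292 - 15472 = -16764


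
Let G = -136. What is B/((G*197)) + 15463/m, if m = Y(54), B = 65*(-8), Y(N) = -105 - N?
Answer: -51775252/532491 ≈ -97.232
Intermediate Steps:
B = -520
m = -159 (m = -105 - 1*54 = -105 - 54 = -159)
B/((G*197)) + 15463/m = -520/((-136*197)) + 15463/(-159) = -520/(-26792) + 15463*(-1/159) = -520*(-1/26792) - 15463/159 = 65/3349 - 15463/159 = -51775252/532491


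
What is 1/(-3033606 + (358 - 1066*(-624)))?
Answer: -1/2368064 ≈ -4.2229e-7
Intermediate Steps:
1/(-3033606 + (358 - 1066*(-624))) = 1/(-3033606 + (358 + 665184)) = 1/(-3033606 + 665542) = 1/(-2368064) = -1/2368064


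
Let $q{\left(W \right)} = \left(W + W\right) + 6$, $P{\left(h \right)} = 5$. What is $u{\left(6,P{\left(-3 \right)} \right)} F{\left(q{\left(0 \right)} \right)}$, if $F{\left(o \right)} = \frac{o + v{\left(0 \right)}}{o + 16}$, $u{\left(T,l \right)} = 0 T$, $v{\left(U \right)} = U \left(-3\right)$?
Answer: $0$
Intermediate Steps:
$v{\left(U \right)} = - 3 U$
$q{\left(W \right)} = 6 + 2 W$ ($q{\left(W \right)} = 2 W + 6 = 6 + 2 W$)
$u{\left(T,l \right)} = 0$
$F{\left(o \right)} = \frac{o}{16 + o}$ ($F{\left(o \right)} = \frac{o - 0}{o + 16} = \frac{o + 0}{16 + o} = \frac{o}{16 + o}$)
$u{\left(6,P{\left(-3 \right)} \right)} F{\left(q{\left(0 \right)} \right)} = 0 \frac{6 + 2 \cdot 0}{16 + \left(6 + 2 \cdot 0\right)} = 0 \frac{6 + 0}{16 + \left(6 + 0\right)} = 0 \frac{6}{16 + 6} = 0 \cdot \frac{6}{22} = 0 \cdot 6 \cdot \frac{1}{22} = 0 \cdot \frac{3}{11} = 0$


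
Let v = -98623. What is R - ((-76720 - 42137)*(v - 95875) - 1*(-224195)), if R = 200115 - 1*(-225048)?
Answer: -23117247818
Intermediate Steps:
R = 425163 (R = 200115 + 225048 = 425163)
R - ((-76720 - 42137)*(v - 95875) - 1*(-224195)) = 425163 - ((-76720 - 42137)*(-98623 - 95875) - 1*(-224195)) = 425163 - (-118857*(-194498) + 224195) = 425163 - (23117448786 + 224195) = 425163 - 1*23117672981 = 425163 - 23117672981 = -23117247818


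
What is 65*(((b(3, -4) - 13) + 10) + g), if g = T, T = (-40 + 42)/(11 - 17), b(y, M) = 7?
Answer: 715/3 ≈ 238.33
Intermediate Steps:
T = -⅓ (T = 2/(-6) = 2*(-⅙) = -⅓ ≈ -0.33333)
g = -⅓ ≈ -0.33333
65*(((b(3, -4) - 13) + 10) + g) = 65*(((7 - 13) + 10) - ⅓) = 65*((-6 + 10) - ⅓) = 65*(4 - ⅓) = 65*(11/3) = 715/3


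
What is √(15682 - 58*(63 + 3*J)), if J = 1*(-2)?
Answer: 2*√3094 ≈ 111.25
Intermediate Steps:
J = -2
√(15682 - 58*(63 + 3*J)) = √(15682 - 58*(63 + 3*(-2))) = √(15682 - 58*(63 - 6)) = √(15682 - 58*57) = √(15682 - 3306) = √12376 = 2*√3094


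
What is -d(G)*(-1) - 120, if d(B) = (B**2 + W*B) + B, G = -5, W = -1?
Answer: -95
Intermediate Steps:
d(B) = B**2 (d(B) = (B**2 - B) + B = B**2)
-d(G)*(-1) - 120 = -1*(-5)**2*(-1) - 120 = -1*25*(-1) - 120 = -25*(-1) - 120 = 25 - 120 = -95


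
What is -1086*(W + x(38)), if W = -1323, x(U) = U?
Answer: 1395510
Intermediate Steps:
-1086*(W + x(38)) = -1086*(-1323 + 38) = -1086*(-1285) = 1395510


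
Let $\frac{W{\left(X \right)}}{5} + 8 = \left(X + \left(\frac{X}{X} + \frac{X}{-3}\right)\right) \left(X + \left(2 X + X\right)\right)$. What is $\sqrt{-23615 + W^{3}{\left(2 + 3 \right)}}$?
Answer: $\frac{\sqrt{4927183185}}{9} \approx 7799.3$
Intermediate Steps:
$W{\left(X \right)} = -40 + 20 X \left(1 + \frac{2 X}{3}\right)$ ($W{\left(X \right)} = -40 + 5 \left(X + \left(\frac{X}{X} + \frac{X}{-3}\right)\right) \left(X + \left(2 X + X\right)\right) = -40 + 5 \left(X + \left(1 + X \left(- \frac{1}{3}\right)\right)\right) \left(X + 3 X\right) = -40 + 5 \left(X - \left(-1 + \frac{X}{3}\right)\right) 4 X = -40 + 5 \left(1 + \frac{2 X}{3}\right) 4 X = -40 + 5 \cdot 4 X \left(1 + \frac{2 X}{3}\right) = -40 + 20 X \left(1 + \frac{2 X}{3}\right)$)
$\sqrt{-23615 + W^{3}{\left(2 + 3 \right)}} = \sqrt{-23615 + \left(-40 + 20 \left(2 + 3\right) + \frac{40 \left(2 + 3\right)^{2}}{3}\right)^{3}} = \sqrt{-23615 + \left(-40 + 20 \cdot 5 + \frac{40 \cdot 5^{2}}{3}\right)^{3}} = \sqrt{-23615 + \left(-40 + 100 + \frac{40}{3} \cdot 25\right)^{3}} = \sqrt{-23615 + \left(-40 + 100 + \frac{1000}{3}\right)^{3}} = \sqrt{-23615 + \left(\frac{1180}{3}\right)^{3}} = \sqrt{-23615 + \frac{1643032000}{27}} = \sqrt{\frac{1642394395}{27}} = \frac{\sqrt{4927183185}}{9}$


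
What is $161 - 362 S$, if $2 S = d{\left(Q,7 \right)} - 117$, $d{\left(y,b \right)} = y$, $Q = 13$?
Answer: $18985$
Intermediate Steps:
$S = -52$ ($S = \frac{13 - 117}{2} = \frac{1}{2} \left(-104\right) = -52$)
$161 - 362 S = 161 - -18824 = 161 + 18824 = 18985$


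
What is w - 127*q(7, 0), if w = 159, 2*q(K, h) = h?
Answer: 159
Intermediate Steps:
q(K, h) = h/2
w - 127*q(7, 0) = 159 - 127*0/2 = 159 - 127*0 = 159 + 0 = 159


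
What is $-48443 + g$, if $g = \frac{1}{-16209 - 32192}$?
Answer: $- \frac{2344689644}{48401} \approx -48443.0$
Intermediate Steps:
$g = - \frac{1}{48401}$ ($g = \frac{1}{-48401} = - \frac{1}{48401} \approx -2.0661 \cdot 10^{-5}$)
$-48443 + g = -48443 - \frac{1}{48401} = - \frac{2344689644}{48401}$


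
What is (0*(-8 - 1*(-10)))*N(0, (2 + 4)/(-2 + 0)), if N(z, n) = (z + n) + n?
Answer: 0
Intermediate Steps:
N(z, n) = z + 2*n (N(z, n) = (n + z) + n = z + 2*n)
(0*(-8 - 1*(-10)))*N(0, (2 + 4)/(-2 + 0)) = (0*(-8 - 1*(-10)))*(0 + 2*((2 + 4)/(-2 + 0))) = (0*(-8 + 10))*(0 + 2*(6/(-2))) = (0*2)*(0 + 2*(6*(-½))) = 0*(0 + 2*(-3)) = 0*(0 - 6) = 0*(-6) = 0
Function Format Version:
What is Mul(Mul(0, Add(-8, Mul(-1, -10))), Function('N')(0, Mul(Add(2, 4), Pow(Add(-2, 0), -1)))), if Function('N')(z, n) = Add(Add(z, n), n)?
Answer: 0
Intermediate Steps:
Function('N')(z, n) = Add(z, Mul(2, n)) (Function('N')(z, n) = Add(Add(n, z), n) = Add(z, Mul(2, n)))
Mul(Mul(0, Add(-8, Mul(-1, -10))), Function('N')(0, Mul(Add(2, 4), Pow(Add(-2, 0), -1)))) = Mul(Mul(0, Add(-8, Mul(-1, -10))), Add(0, Mul(2, Mul(Add(2, 4), Pow(Add(-2, 0), -1))))) = Mul(Mul(0, Add(-8, 10)), Add(0, Mul(2, Mul(6, Pow(-2, -1))))) = Mul(Mul(0, 2), Add(0, Mul(2, Mul(6, Rational(-1, 2))))) = Mul(0, Add(0, Mul(2, -3))) = Mul(0, Add(0, -6)) = Mul(0, -6) = 0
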